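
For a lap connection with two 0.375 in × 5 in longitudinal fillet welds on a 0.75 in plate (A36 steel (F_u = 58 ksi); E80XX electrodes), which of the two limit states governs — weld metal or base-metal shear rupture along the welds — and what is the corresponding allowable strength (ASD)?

E80XX → F_EXX = 80 ksi.
t_e = 0.707 × 0.375 = 0.2651 in; L = 10 in.
Weld metal: R_n/Ω = (1/2.0) × 0.6 × 80 × 0.2651 × 10 = 63.63 kip.
Base metal (shear rupture): R_n/Ω = (1/2.0) × 0.6 × 58 × 0.75 × 10 = 130.5 kip.
Governing: weld metal.

R_n/Ω ≈ 63.6 kip (weld metal governs)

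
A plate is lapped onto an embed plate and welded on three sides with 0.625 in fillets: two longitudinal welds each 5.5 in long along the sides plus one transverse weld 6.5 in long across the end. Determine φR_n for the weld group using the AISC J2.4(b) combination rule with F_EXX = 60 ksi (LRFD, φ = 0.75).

φR_n ≈ 228 kips

t_e = 0.707 × 0.625 = 0.4419 in.
R_nwl = 0.6 × 60 × 0.4419 × 11 = 175 kips (longitudinal, 2 welds).
R_nwt = 0.6 × 60 × 0.4419 × 6.5 = 103.4 kips (transverse, base value).
(i) R_nwl + R_nwt = 278.4 kips; (ii) 0.85 R_nwl + 1.5 R_nwt = 303.8 kips.
R_n = max = 303.8 kips [governs: (ii)]; φR_n = 227.9 kips.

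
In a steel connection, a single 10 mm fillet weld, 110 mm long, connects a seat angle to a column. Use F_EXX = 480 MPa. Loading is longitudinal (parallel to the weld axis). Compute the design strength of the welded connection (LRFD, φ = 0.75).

Effective throat t_e = 0.707 × 10 = 7.07 mm.
Total length L = 110 mm; A_we = 7.07 × 110 = 777.7 mm².
F_nw = 0.6 F_EXX = 0.6 × 480 = 288 MPa.
φR_n = 0.75 × 288 × 777.7 × 10⁻³ = 168 kN.

φR_n ≈ 168 kN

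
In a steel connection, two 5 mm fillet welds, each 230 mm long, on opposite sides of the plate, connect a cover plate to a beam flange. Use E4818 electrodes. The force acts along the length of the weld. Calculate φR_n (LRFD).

φR_n ≈ 351 kN

E48XX → F_EXX = 480 MPa.
Effective throat t_e = 0.707 × 5 = 3.535 mm.
Total length L = 460 mm; A_we = 3.535 × 460 = 1626 mm².
F_nw = 0.6 F_EXX = 0.6 × 480 = 288 MPa.
φR_n = 0.75 × 288 × 1626 × 10⁻³ = 351.2 kN.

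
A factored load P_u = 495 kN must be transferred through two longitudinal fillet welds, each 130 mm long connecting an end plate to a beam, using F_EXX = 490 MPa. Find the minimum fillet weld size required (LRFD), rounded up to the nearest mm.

Total weld length L = 260 mm.
Required throat t_e = P_u / (φ × 0.6 F_EXX × L) = 495 / (0.75 × 0.6 × 490 × 260 × 10⁻³) = 8.634 mm.
Required leg w = t_e / 0.707 = 12.21 mm → use 13 mm.

w = 13 mm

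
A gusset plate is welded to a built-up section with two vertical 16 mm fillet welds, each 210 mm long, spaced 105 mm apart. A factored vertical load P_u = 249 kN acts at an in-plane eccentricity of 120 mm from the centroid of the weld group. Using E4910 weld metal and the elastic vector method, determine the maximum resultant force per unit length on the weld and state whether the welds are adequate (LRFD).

E49XX → F_EXX = 490 MPa.
Total weld length L_w = 420 mm. Treat welds as unit-width lines.
Polar moment about centroid: J = 2[d³/12 + d(b/2)²] = 2[210³/12 + 210×52.5²] = 2701000 mm³.
Direct shear f_v = P/L_w = 249×10³ / 420 = 592.9 N/mm (vertical).
Torsion M = P·e = 249×10³ × 120 = 29880000 N·mm.
Critical point at (x, y) = (52.5, 105) from centroid. f_tx = M·y/J = 1162 N/mm; f_ty = M·x/J = 580.8 N/mm.
Resultant f_max = √[f_tx² + (f_v + f_ty)²] = √[1162² + (592.9 + 580.8)²] = 1651 N/mm.
Capacity per unit length: φr_n = 0.75 × 0.6 × 490 × (0.707 × 16) = 2494 N/mm.
1651 ≤ 2494 → adequate.

f_max ≈ 1650 N/mm; adequate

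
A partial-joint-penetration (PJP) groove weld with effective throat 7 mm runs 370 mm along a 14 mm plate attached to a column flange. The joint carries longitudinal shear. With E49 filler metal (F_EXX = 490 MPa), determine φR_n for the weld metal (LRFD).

Effective throat (given) t_e = 7 mm.
A_we = 7 × 370 = 2590 mm².
F_nw = 0.6 F_EXX = 294 MPa.
φR_n = 0.75 × 294 × 2590 × 10⁻³ = 571.1 kN.

φR_n ≈ 571 kN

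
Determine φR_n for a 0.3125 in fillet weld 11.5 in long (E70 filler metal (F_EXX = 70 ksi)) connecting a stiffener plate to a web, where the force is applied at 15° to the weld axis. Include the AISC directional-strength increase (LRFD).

t_e = 0.707 × 0.3125 = 0.2209 in; A_we = 0.2209 × 11.5 = 2.541 in².
Directional factor: 1.0 + 0.5 sin^1.5(15°) = 1.066.
F_nw = 0.6 × 70 × 1.066 = 44.77 ksi.
φR_n = 0.75 × 44.77 × 2.541 = 85.3 kip.

φR_n ≈ 85.3 kip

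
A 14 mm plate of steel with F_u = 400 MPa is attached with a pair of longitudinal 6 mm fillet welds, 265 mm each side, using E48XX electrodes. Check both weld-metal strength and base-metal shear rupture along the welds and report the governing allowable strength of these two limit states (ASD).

R_n/Ω ≈ 324 kN (weld metal governs)

E48XX → F_EXX = 480 MPa.
t_e = 0.707 × 6 = 4.242 mm; L = 530 mm.
Weld metal: R_n/Ω = (1/2.0) × 0.6 × 480 × 4.242 × 530 × 10⁻³ = 323.7 kN.
Base metal (shear rupture): R_n/Ω = (1/2.0) × 0.6 × 400 × 14 × 530 × 10⁻³ = 890.4 kN.
Governing: weld metal.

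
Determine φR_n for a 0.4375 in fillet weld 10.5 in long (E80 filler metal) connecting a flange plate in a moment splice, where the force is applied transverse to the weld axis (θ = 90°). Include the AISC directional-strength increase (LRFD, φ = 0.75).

φR_n ≈ 175 kip

E80XX → F_EXX = 80 ksi.
t_e = 0.707 × 0.4375 = 0.3093 in; A_we = 0.3093 × 10.5 = 3.248 in².
Directional factor: 1.0 + 0.5 sin^1.5(90°) = 1.5.
F_nw = 0.6 × 80 × 1.5 = 72 ksi.
φR_n = 0.75 × 72 × 3.248 = 175.4 kip.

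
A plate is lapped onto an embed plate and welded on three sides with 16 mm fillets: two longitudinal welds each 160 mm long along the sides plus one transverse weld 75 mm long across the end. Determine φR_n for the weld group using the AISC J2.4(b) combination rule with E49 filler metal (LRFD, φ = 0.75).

E49XX → F_EXX = 490 MPa.
t_e = 0.707 × 16 = 11.31 mm.
R_nwl = 0.6 × 490 × 11.31 × 320 × 10⁻³ = 1064 kN (longitudinal, 2 welds).
R_nwt = 0.6 × 490 × 11.31 × 75 × 10⁻³ = 249.4 kN (transverse, base value).
(i) R_nwl + R_nwt = 1314 kN; (ii) 0.85 R_nwl + 1.5 R_nwt = 1279 kN.
R_n = max = 1314 kN [governs: (i)]; φR_n = 985.2 kN.

φR_n ≈ 985 kN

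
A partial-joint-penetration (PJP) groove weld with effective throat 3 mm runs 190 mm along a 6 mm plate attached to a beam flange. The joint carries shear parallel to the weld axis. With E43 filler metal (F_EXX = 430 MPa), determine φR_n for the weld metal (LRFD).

φR_n ≈ 110 kN

Effective throat (given) t_e = 3 mm.
A_we = 3 × 190 = 570 mm².
F_nw = 0.6 F_EXX = 258 MPa.
φR_n = 0.75 × 258 × 570 × 10⁻³ = 110.3 kN.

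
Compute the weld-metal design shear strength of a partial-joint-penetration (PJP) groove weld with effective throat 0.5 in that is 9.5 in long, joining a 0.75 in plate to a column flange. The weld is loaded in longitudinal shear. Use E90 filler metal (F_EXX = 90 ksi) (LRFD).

φR_n ≈ 192 kip

Effective throat (given) t_e = 0.5 in.
A_we = 0.5 × 9.5 = 4.75 in².
F_nw = 0.6 F_EXX = 54 ksi.
φR_n = 0.75 × 54 × 4.75 = 192.4 kip.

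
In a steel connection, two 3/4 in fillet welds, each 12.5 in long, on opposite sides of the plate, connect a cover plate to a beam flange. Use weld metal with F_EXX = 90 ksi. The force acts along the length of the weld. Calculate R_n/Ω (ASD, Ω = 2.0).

Effective throat t_e = 0.707 × 0.75 = 0.5302 in.
Total length L = 25 in; A_we = 0.5302 × 25 = 13.26 in².
F_nw = 0.6 F_EXX = 0.6 × 90 = 54 ksi.
R_n = 54 × 13.26 = 715.8 kip; R_n/Ω = 715.8/2.0 = 357.9 kip.

R_n/Ω ≈ 358 kip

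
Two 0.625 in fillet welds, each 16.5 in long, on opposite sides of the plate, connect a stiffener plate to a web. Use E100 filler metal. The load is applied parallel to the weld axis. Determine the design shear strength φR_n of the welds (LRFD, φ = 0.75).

φR_n ≈ 656 kip

E100XX → F_EXX = 100 ksi.
Effective throat t_e = 0.707 × 0.625 = 0.4419 in.
Total length L = 33 in; A_we = 0.4419 × 33 = 14.58 in².
F_nw = 0.6 F_EXX = 0.6 × 100 = 60 ksi.
φR_n = 0.75 × 60 × 14.58 = 656.2 kip.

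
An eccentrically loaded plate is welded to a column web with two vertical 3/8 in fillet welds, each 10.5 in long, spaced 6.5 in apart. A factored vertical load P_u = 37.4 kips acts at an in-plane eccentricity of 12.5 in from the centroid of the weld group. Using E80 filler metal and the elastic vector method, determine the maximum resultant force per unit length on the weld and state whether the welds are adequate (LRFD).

E80XX → F_EXX = 80 ksi.
Total weld length L_w = 21 in. Treat welds as unit-width lines.
Polar moment about centroid: J = 2[d³/12 + d(b/2)²] = 2[10.5³/12 + 10.5×3.25²] = 414.8 in³.
Direct shear f_v = P/L_w = 37.4 / 21 = 1.781 kip/in (vertical).
Torsion M = P·e = 37.4 × 12.5 = 467.5 kip·in.
Critical point at (x, y) = (3.25, 5.25) from centroid. f_tx = M·y/J = 5.918 kip/in; f_ty = M·x/J = 3.663 kip/in.
Resultant f_max = √[f_tx² + (f_v + f_ty)²] = √[5.918² + (1.781 + 3.663)²] = 8.041 kip/in.
Capacity per unit length: φr_n = 0.75 × 0.6 × 80 × (0.707 × 0.375) = 9.544 kip/in.
8.041 ≤ 9.544 → adequate.

f_max ≈ 8.04 kip/in; adequate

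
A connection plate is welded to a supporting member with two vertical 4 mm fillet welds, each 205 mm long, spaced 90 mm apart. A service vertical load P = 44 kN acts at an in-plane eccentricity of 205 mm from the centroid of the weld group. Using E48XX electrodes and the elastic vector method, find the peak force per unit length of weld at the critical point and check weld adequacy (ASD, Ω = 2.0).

E48XX → F_EXX = 480 MPa.
Total weld length L_w = 410 mm. Treat welds as unit-width lines.
Polar moment about centroid: J = 2[d³/12 + d(b/2)²] = 2[205³/12 + 205×45²] = 2266000 mm³.
Direct shear f_v = P/L_w = 44×10³ / 410 = 107.3 N/mm (vertical).
Torsion M = P·e = 44×10³ × 205 = 9020000 N·mm.
Critical point at (x, y) = (45, 102.5) from centroid. f_tx = M·y/J = 408 N/mm; f_ty = M·x/J = 179.1 N/mm.
Resultant f_max = √[f_tx² + (f_v + f_ty)²] = √[408² + (107.3 + 179.1)²] = 498.5 N/mm.
Capacity per unit length: r_n/Ω = (1/2.0) × 0.6 × 480 × (0.707 × 4) = 407.2 N/mm.
498.5 > 407.2 → NOT adequate.

f_max ≈ 498 N/mm; NOT adequate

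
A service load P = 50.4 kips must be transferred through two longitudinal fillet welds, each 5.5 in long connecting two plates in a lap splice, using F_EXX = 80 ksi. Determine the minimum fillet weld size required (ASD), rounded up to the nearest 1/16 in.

Total weld length L = 11 in.
Required throat t_e = P × Ω / (0.6 F_EXX × L) = 50.4 × 2.0 / (0.6 × 80 × 11) = 0.1909 in.
Required leg w = t_e / 0.707 = 0.27 in → use 5/16 in.

w = 5/16 in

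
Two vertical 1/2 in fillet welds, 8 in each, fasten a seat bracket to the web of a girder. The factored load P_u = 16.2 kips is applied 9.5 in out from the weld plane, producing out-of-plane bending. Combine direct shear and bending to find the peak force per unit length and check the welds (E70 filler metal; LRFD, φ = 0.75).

f_max ≈ 7.28 kip/in; adequate

E70XX → F_EXX = 70 ksi.
L_w = 2 × 8 = 16 in; section modulus (unit throat) S = 2 × L²/6 = 21.33 in².
Direct shear f_v = P/L_w = 16.2/16 = 1.012 kip/in.
Moment M = P × e = 16.2 × 9.5 = 153.9 kip·in; bending f_b = M/S = 7.214 kip/in.
f_max = √(f_v² + f_b²) = √(1.012² + 7.214²) = 7.285 kip/in.
φr_n = 0.75 × 0.6 × 70 × (0.707 × 0.5) = 11.14 kip/in → adequate.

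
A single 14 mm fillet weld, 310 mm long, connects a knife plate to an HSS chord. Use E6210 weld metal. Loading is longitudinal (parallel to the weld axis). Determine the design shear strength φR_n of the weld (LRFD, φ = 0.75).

E62XX → F_EXX = 620 MPa.
Effective throat t_e = 0.707 × 14 = 9.898 mm.
Total length L = 310 mm; A_we = 9.898 × 310 = 3068 mm².
F_nw = 0.6 F_EXX = 0.6 × 620 = 372 MPa.
φR_n = 0.75 × 372 × 3068 × 10⁻³ = 856.1 kN.

φR_n ≈ 856 kN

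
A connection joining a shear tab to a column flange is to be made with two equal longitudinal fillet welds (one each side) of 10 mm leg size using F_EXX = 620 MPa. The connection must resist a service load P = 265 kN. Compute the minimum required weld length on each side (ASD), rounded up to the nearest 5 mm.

L = 105 mm on each side

Throat t_e = 0.707 × 10 = 7.07 mm.
r_n/Ω = (0.6 × 620 × 7.07) / 2.0 = 1315 N/mm = 1.315 kN/mm.
L_req = P / (r_n/Ω) = 265 / 1.315 = 201.5 mm total.
Per side: 201.5 / 2 = 100.8 mm.
Round up → use L = 105 mm on each side.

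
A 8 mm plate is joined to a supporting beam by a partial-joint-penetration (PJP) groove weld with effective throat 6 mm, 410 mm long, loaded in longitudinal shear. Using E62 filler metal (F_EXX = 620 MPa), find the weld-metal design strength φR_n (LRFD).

φR_n ≈ 686 kN

Effective throat (given) t_e = 6 mm.
A_we = 6 × 410 = 2460 mm².
F_nw = 0.6 F_EXX = 372 MPa.
φR_n = 0.75 × 372 × 2460 × 10⁻³ = 686.3 kN.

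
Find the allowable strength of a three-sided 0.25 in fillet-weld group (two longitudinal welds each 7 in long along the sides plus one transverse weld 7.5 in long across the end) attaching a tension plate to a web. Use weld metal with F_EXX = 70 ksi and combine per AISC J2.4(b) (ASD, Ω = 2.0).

R_n/Ω ≈ 85.9 kips

t_e = 0.707 × 0.25 = 0.1767 in.
R_nwl = 0.6 × 70 × 0.1767 × 14 = 103.9 kips (longitudinal, 2 welds).
R_nwt = 0.6 × 70 × 0.1767 × 7.5 = 55.68 kips (transverse, base value).
(i) R_nwl + R_nwt = 159.6 kips; (ii) 0.85 R_nwl + 1.5 R_nwt = 171.9 kips.
R_n = max = 171.9 kips [governs: (ii)]; R_n/Ω = 85.93 kips.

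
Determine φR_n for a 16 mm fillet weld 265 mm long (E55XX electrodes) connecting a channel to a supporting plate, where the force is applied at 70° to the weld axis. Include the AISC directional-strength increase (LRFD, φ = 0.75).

φR_n ≈ 1080 kN

E55XX → F_EXX = 550 MPa.
t_e = 0.707 × 16 = 11.31 mm; A_we = 11.31 × 265 = 2998 mm².
Directional factor: 1.0 + 0.5 sin^1.5(70°) = 1.455.
F_nw = 0.6 × 550 × 1.455 = 480.3 MPa.
φR_n = 0.75 × 480.3 × 2998 × 10⁻³ = 1080 kN.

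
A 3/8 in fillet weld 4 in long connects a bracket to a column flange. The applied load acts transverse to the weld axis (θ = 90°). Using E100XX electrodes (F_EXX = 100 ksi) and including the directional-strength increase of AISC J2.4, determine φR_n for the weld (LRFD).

φR_n ≈ 71.6 kip

t_e = 0.707 × 0.375 = 0.2651 in; A_we = 0.2651 × 4 = 1.06 in².
Directional factor: 1.0 + 0.5 sin^1.5(90°) = 1.5.
F_nw = 0.6 × 100 × 1.5 = 90 ksi.
φR_n = 0.75 × 90 × 1.06 = 71.58 kip.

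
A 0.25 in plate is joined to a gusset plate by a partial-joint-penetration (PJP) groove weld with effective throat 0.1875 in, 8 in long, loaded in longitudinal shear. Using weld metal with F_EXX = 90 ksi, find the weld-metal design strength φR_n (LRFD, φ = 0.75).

φR_n ≈ 60.8 kip

Effective throat (given) t_e = 0.1875 in.
A_we = 0.1875 × 8 = 1.5 in².
F_nw = 0.6 F_EXX = 54 ksi.
φR_n = 0.75 × 54 × 1.5 = 60.75 kip.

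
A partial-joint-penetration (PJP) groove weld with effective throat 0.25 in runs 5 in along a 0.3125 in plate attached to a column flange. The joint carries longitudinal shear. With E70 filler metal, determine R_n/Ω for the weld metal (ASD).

R_n/Ω ≈ 26.2 kip

E70XX → F_EXX = 70 ksi.
Effective throat (given) t_e = 0.25 in.
A_we = 0.25 × 5 = 1.25 in².
F_nw = 0.6 F_EXX = 42 ksi.
R_n/Ω = (42 × 1.25) / 2.0 = 26.25 kip.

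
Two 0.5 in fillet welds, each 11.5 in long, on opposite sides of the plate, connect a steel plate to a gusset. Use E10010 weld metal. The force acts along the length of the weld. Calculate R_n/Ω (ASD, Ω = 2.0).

R_n/Ω ≈ 244 kips

E100XX → F_EXX = 100 ksi.
Effective throat t_e = 0.707 × 0.5 = 0.3535 in.
Total length L = 23 in; A_we = 0.3535 × 23 = 8.13 in².
F_nw = 0.6 F_EXX = 0.6 × 100 = 60 ksi.
R_n = 60 × 8.13 = 487.8 kips; R_n/Ω = 487.8/2.0 = 243.9 kips.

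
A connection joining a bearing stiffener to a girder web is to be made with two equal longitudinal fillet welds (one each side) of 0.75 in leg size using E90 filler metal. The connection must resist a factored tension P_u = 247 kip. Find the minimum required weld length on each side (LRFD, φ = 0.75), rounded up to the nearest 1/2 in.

E90XX → F_EXX = 90 ksi.
Throat t_e = 0.707 × 0.75 = 0.5302 in.
φr_n = 0.75 × 0.6 × 90 × 0.5302 = 21.48 kip/in.
L_req = P_u / φr_n = 247 / 21.48 = 11.5 in total.
Per side: 11.5 / 2 = 5.751 in.
Round up → use L = 6 in on each side.

L = 6 in on each side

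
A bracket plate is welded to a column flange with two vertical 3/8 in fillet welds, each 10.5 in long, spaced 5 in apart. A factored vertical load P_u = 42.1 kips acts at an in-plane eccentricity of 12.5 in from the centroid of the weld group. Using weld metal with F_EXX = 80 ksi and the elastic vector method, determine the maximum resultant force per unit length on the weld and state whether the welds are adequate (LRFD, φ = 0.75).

f_max ≈ 10.5 kip/in; NOT adequate

Total weld length L_w = 21 in. Treat welds as unit-width lines.
Polar moment about centroid: J = 2[d³/12 + d(b/2)²] = 2[10.5³/12 + 10.5×2.5²] = 324.2 in³.
Direct shear f_v = P/L_w = 42.1 / 21 = 2.005 kip/in (vertical).
Torsion M = P·e = 42.1 × 12.5 = 526.25 kip·in.
Critical point at (x, y) = (2.5, 5.25) from centroid. f_tx = M·y/J = 8.522 kip/in; f_ty = M·x/J = 4.058 kip/in.
Resultant f_max = √[f_tx² + (f_v + f_ty)²] = √[8.522² + (2.005 + 4.058)²] = 10.46 kip/in.
Capacity per unit length: φr_n = 0.75 × 0.6 × 80 × (0.707 × 0.375) = 9.544 kip/in.
10.46 > 9.544 → NOT adequate.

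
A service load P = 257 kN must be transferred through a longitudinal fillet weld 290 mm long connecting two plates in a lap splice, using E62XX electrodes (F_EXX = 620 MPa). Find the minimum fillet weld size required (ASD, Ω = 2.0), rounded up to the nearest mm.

Total weld length L = 290 mm.
Required throat t_e = P × Ω / (0.6 F_EXX × L) = 257 × 2.0 / (0.6 × 620 × 290 × 10⁻³) = 4.765 mm.
Required leg w = t_e / 0.707 = 6.739 mm → use 7 mm.

w = 7 mm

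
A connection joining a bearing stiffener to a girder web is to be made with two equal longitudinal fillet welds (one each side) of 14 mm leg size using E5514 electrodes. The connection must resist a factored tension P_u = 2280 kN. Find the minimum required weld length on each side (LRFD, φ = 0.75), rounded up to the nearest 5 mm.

L = 470 mm on each side

E55XX → F_EXX = 550 MPa.
Throat t_e = 0.707 × 14 = 9.898 mm.
φr_n = 0.75 × 0.6 × 550 × 9.898 × 10⁻³ = 2.45 kN/mm.
L_req = P_u / φr_n = 2280 / 2.45 = 930.7 mm total.
Per side: 930.7 / 2 = 465.4 mm.
Round up → use L = 470 mm on each side.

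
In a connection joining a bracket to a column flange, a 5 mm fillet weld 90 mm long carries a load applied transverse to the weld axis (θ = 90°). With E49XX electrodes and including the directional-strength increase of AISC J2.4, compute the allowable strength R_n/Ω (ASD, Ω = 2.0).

E49XX → F_EXX = 490 MPa.
t_e = 0.707 × 5 = 3.535 mm; A_we = 3.535 × 90 = 318.1 mm².
Directional factor: 1.0 + 0.5 sin^1.5(90°) = 1.5.
F_nw = 0.6 × 490 × 1.5 = 441 MPa.
R_n/Ω = (441 × 318.1) / 2.0 × 10⁻³ = 70.15 kN.

R_n/Ω ≈ 70.2 kN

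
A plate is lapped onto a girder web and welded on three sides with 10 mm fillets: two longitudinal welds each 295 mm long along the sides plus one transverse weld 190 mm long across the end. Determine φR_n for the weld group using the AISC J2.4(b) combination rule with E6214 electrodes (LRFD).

φR_n ≈ 1550 kN

E62XX → F_EXX = 620 MPa.
t_e = 0.707 × 10 = 7.07 mm.
R_nwl = 0.6 × 620 × 7.07 × 590 × 10⁻³ = 1552 kN (longitudinal, 2 welds).
R_nwt = 0.6 × 620 × 7.07 × 190 × 10⁻³ = 499.7 kN (transverse, base value).
(i) R_nwl + R_nwt = 2051 kN; (ii) 0.85 R_nwl + 1.5 R_nwt = 2069 kN.
R_n = max = 2069 kN [governs: (ii)]; φR_n = 1551 kN.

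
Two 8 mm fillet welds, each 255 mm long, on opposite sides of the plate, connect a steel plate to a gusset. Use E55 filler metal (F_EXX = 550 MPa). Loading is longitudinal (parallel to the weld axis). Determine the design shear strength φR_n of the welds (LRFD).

Effective throat t_e = 0.707 × 8 = 5.656 mm.
Total length L = 510 mm; A_we = 5.656 × 510 = 2885 mm².
F_nw = 0.6 F_EXX = 0.6 × 550 = 330 MPa.
φR_n = 0.75 × 330 × 2885 × 10⁻³ = 713.9 kN.

φR_n ≈ 714 kN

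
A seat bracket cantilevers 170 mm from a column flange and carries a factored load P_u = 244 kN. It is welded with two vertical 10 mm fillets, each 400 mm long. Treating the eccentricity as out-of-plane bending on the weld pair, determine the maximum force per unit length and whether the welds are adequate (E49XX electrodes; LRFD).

f_max ≈ 835 N/mm; adequate

E49XX → F_EXX = 490 MPa.
L_w = 2 × 400 = 800 mm; section modulus (unit throat) S = 2 × L²/6 = 53330 mm².
Direct shear f_v = P/L_w = 244×10³/800 = 305 N/mm.
Moment M = P × e = 244×10³ × 170 = 41480000 N·mm; bending f_b = M/S = 777.8 N/mm.
f_max = √(f_v² + f_b²) = √(305² + 777.8²) = 835.4 N/mm.
φr_n = 0.75 × 0.6 × 490 × (0.707 × 10) = 1559 N/mm → adequate.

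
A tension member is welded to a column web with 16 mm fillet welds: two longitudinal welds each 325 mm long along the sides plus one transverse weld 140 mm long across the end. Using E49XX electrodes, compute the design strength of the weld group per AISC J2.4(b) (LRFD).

φR_n ≈ 1970 kN

E49XX → F_EXX = 490 MPa.
t_e = 0.707 × 16 = 11.31 mm.
R_nwl = 0.6 × 490 × 11.31 × 650 × 10⁻³ = 2162 kN (longitudinal, 2 welds).
R_nwt = 0.6 × 490 × 11.31 × 140 × 10⁻³ = 465.6 kN (transverse, base value).
(i) R_nwl + R_nwt = 2627 kN; (ii) 0.85 R_nwl + 1.5 R_nwt = 2536 kN.
R_n = max = 2627 kN [governs: (i)]; φR_n = 1970 kN.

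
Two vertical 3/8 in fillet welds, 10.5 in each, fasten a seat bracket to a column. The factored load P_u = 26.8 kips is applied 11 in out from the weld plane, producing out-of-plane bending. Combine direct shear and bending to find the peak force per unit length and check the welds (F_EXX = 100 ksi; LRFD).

L_w = 2 × 10.5 = 21 in; section modulus (unit throat) S = 2 × L²/6 = 36.75 in².
Direct shear f_v = P/L_w = 26.8/21 = 1.276 kip/in.
Moment M = P × e = 26.8 × 11 = 294.8 kip·in; bending f_b = M/S = 8.022 kip/in.
f_max = √(f_v² + f_b²) = √(1.276² + 8.022²) = 8.123 kip/in.
φr_n = 0.75 × 0.6 × 100 × (0.707 × 0.375) = 11.93 kip/in → adequate.

f_max ≈ 8.12 kip/in; adequate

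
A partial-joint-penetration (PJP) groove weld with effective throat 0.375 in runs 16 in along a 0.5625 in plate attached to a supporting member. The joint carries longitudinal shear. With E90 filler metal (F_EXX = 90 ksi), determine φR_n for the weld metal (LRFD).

φR_n ≈ 243 kip

Effective throat (given) t_e = 0.375 in.
A_we = 0.375 × 16 = 6 in².
F_nw = 0.6 F_EXX = 54 ksi.
φR_n = 0.75 × 54 × 6 = 243 kip.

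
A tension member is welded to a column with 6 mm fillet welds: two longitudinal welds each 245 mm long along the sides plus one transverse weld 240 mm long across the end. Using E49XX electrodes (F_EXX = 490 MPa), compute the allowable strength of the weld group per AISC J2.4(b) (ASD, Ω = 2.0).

R_n/Ω ≈ 484 kN

t_e = 0.707 × 6 = 4.242 mm.
R_nwl = 0.6 × 490 × 4.242 × 490 × 10⁻³ = 611.1 kN (longitudinal, 2 welds).
R_nwt = 0.6 × 490 × 4.242 × 240 × 10⁻³ = 299.3 kN (transverse, base value).
(i) R_nwl + R_nwt = 910.4 kN; (ii) 0.85 R_nwl + 1.5 R_nwt = 968.4 kN.
R_n = max = 968.4 kN [governs: (ii)]; R_n/Ω = 484.2 kN.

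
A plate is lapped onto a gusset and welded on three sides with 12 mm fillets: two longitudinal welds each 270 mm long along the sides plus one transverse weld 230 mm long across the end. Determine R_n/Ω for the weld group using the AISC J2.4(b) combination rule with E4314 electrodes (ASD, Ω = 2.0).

R_n/Ω ≈ 880 kN

E43XX → F_EXX = 430 MPa.
t_e = 0.707 × 12 = 8.484 mm.
R_nwl = 0.6 × 430 × 8.484 × 540 × 10⁻³ = 1182 kN (longitudinal, 2 welds).
R_nwt = 0.6 × 430 × 8.484 × 230 × 10⁻³ = 503.4 kN (transverse, base value).
(i) R_nwl + R_nwt = 1685 kN; (ii) 0.85 R_nwl + 1.5 R_nwt = 1760 kN.
R_n = max = 1760 kN [governs: (ii)]; R_n/Ω = 879.9 kN.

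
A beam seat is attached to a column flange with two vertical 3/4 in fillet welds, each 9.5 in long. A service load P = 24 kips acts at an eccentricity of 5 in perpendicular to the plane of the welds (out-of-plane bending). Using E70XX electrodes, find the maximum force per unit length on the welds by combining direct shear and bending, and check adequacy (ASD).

f_max ≈ 4.18 kip/in; adequate

E70XX → F_EXX = 70 ksi.
L_w = 2 × 9.5 = 19 in; section modulus (unit throat) S = 2 × L²/6 = 30.08 in².
Direct shear f_v = P/L_w = 24/19 = 1.263 kip/in.
Moment M = P × e = 24 × 5 = 120 kip·in; bending f_b = M/S = 3.989 kip/in.
f_max = √(f_v² + f_b²) = √(1.263² + 3.989²) = 4.184 kip/in.
r_n/Ω = (1/2.0) × 0.6 × 70 × (0.707 × 0.75) = 11.14 kip/in → adequate.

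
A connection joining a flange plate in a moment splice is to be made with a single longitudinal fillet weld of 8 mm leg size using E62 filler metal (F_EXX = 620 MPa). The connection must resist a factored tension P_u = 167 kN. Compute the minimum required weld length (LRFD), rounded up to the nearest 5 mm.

L = 110 mm

Throat t_e = 0.707 × 8 = 5.656 mm.
φr_n = 0.75 × 0.6 × 620 × 5.656 × 10⁻³ = 1.578 kN/mm.
L_req = P_u / φr_n = 167 / 1.578 = 105.8 mm total.
Round up → use L = 110 mm.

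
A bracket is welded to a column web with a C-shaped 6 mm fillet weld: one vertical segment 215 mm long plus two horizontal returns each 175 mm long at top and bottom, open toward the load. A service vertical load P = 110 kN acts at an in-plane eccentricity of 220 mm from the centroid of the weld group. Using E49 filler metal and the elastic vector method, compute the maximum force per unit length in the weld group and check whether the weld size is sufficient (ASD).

f_max ≈ 734 N/mm; NOT adequate

E49XX → F_EXX = 490 MPa.
Total weld length L_w = 565 mm. Treat welds as unit-width lines.
Centroid: x̄ = 2×175×87.5 / 565 = 54.2 mm from the vertical weld.
Polar moment about centroid: J = I_x + I_y = [215³/12 + 2×175×107.5²] + [215×54.2² + 2(175³/12 + 175×33.3²)] = 6786000 mm³.
Direct shear f_v = P/L_w = 110×10³ / 565 = 194.7 N/mm (vertical).
Torsion M = P·e = 110×10³ × 220 = 24200000 N·mm.
Critical point at (x, y) = (120.8, 107.5) from centroid. f_tx = M·y/J = 383.4 N/mm; f_ty = M·x/J = 430.8 N/mm.
Resultant f_max = √[f_tx² + (f_v + f_ty)²] = √[383.4² + (194.7 + 430.8)²] = 733.6 N/mm.
Capacity per unit length: r_n/Ω = (1/2.0) × 0.6 × 490 × (0.707 × 6) = 623.6 N/mm.
733.6 > 623.6 → NOT adequate.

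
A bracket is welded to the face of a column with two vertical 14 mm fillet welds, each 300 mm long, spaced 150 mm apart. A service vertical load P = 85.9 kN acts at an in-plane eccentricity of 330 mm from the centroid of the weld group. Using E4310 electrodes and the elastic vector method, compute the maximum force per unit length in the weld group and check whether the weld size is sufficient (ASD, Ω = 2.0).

f_max ≈ 680 N/mm; adequate

E43XX → F_EXX = 430 MPa.
Total weld length L_w = 600 mm. Treat welds as unit-width lines.
Polar moment about centroid: J = 2[d³/12 + d(b/2)²] = 2[300³/12 + 300×75²] = 7875000 mm³.
Direct shear f_v = P/L_w = 85.9×10³ / 600 = 143.2 N/mm (vertical).
Torsion M = P·e = 85.9×10³ × 330 = 28347000 N·mm.
Critical point at (x, y) = (75, 150) from centroid. f_tx = M·y/J = 539.9 N/mm; f_ty = M·x/J = 270 N/mm.
Resultant f_max = √[f_tx² + (f_v + f_ty)²] = √[539.9² + (143.2 + 270)²] = 679.9 N/mm.
Capacity per unit length: r_n/Ω = (1/2.0) × 0.6 × 430 × (0.707 × 14) = 1277 N/mm.
679.9 ≤ 1277 → adequate.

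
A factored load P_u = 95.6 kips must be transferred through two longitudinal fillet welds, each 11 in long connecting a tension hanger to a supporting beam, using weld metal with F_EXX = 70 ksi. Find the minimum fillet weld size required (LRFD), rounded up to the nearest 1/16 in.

Total weld length L = 22 in.
Required throat t_e = P_u / (φ × 0.6 F_EXX × L) = 95.6 / (0.75 × 0.6 × 70 × 22) = 0.138 in.
Required leg w = t_e / 0.707 = 0.1951 in → use 1/4 in.

w = 1/4 in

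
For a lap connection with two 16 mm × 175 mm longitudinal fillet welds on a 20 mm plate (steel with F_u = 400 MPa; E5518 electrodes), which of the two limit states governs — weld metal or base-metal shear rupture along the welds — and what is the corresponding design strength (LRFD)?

φR_n ≈ 980 kN (weld metal governs)

E55XX → F_EXX = 550 MPa.
t_e = 0.707 × 16 = 11.31 mm; L = 350 mm.
Weld metal: φR_n = 0.75 × 0.6 × 550 × 11.31 × 350 × 10⁻³ = 979.9 kN.
Base metal (shear rupture): φR_n = 0.75 × 0.6 × 400 × 20 × 350 × 10⁻³ = 1260 kN.
Governing: weld metal.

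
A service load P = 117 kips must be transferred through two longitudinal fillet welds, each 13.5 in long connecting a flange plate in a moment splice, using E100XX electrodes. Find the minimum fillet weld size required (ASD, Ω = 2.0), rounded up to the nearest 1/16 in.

E100XX → F_EXX = 100 ksi.
Total weld length L = 27 in.
Required throat t_e = P × Ω / (0.6 F_EXX × L) = 117 × 2.0 / (0.6 × 100 × 27) = 0.1444 in.
Required leg w = t_e / 0.707 = 0.2043 in → use 1/4 in.

w = 1/4 in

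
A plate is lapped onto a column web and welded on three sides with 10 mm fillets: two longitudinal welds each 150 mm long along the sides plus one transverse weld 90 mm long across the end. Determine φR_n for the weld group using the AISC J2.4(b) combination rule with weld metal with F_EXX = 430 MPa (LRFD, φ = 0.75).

t_e = 0.707 × 10 = 7.07 mm.
R_nwl = 0.6 × 430 × 7.07 × 300 × 10⁻³ = 547.2 kN (longitudinal, 2 welds).
R_nwt = 0.6 × 430 × 7.07 × 90 × 10⁻³ = 164.2 kN (transverse, base value).
(i) R_nwl + R_nwt = 711.4 kN; (ii) 0.85 R_nwl + 1.5 R_nwt = 711.4 kN.
R_n = max = 711.4 kN [governs: (ii)]; φR_n = 533.5 kN.

φR_n ≈ 534 kN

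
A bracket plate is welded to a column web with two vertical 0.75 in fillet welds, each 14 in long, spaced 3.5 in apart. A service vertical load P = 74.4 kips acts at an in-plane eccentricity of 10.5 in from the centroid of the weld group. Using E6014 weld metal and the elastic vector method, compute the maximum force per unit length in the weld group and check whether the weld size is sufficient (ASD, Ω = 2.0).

f_max ≈ 11.3 kip/in; NOT adequate

E60XX → F_EXX = 60 ksi.
Total weld length L_w = 28 in. Treat welds as unit-width lines.
Polar moment about centroid: J = 2[d³/12 + d(b/2)²] = 2[14³/12 + 14×1.75²] = 543.1 in³.
Direct shear f_v = P/L_w = 74.4 / 28 = 2.657 kip/in (vertical).
Torsion M = P·e = 74.4 × 10.5 = 781.2 kip·in.
Critical point at (x, y) = (1.75, 7) from centroid. f_tx = M·y/J = 10.07 kip/in; f_ty = M·x/J = 2.517 kip/in.
Resultant f_max = √[f_tx² + (f_v + f_ty)²] = √[10.07² + (2.657 + 2.517)²] = 11.32 kip/in.
Capacity per unit length: r_n/Ω = (1/2.0) × 0.6 × 60 × (0.707 × 0.75) = 9.544 kip/in.
11.32 > 9.544 → NOT adequate.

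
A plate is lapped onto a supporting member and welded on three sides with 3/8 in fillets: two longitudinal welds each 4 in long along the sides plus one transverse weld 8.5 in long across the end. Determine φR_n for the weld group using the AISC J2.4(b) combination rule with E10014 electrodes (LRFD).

φR_n ≈ 233 kips

E100XX → F_EXX = 100 ksi.
t_e = 0.707 × 0.375 = 0.2651 in.
R_nwl = 0.6 × 100 × 0.2651 × 8 = 127.3 kips (longitudinal, 2 welds).
R_nwt = 0.6 × 100 × 0.2651 × 8.5 = 135.2 kips (transverse, base value).
(i) R_nwl + R_nwt = 262.5 kips; (ii) 0.85 R_nwl + 1.5 R_nwt = 311 kips.
R_n = max = 311 kips [governs: (ii)]; φR_n = 233.2 kips.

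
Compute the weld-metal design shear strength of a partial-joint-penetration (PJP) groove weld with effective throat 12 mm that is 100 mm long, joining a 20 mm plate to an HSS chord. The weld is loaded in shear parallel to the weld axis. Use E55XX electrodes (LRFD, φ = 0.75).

E55XX → F_EXX = 550 MPa.
Effective throat (given) t_e = 12 mm.
A_we = 12 × 100 = 1200 mm².
F_nw = 0.6 F_EXX = 330 MPa.
φR_n = 0.75 × 330 × 1200 × 10⁻³ = 297 kN.

φR_n ≈ 297 kN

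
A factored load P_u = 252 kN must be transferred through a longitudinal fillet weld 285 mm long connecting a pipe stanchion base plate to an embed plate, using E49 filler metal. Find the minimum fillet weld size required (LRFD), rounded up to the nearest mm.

E49XX → F_EXX = 490 MPa.
Total weld length L = 285 mm.
Required throat t_e = P_u / (φ × 0.6 F_EXX × L) = 252 / (0.75 × 0.6 × 490 × 285 × 10⁻³) = 4.01 mm.
Required leg w = t_e / 0.707 = 5.672 mm → use 6 mm.

w = 6 mm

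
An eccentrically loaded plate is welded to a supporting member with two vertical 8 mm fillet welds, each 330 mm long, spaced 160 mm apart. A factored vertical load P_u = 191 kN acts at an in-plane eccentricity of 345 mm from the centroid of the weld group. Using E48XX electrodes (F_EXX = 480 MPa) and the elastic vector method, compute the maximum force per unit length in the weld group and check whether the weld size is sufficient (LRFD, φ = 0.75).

Total weld length L_w = 660 mm. Treat welds as unit-width lines.
Polar moment about centroid: J = 2[d³/12 + d(b/2)²] = 2[330³/12 + 330×80²] = 10210000 mm³.
Direct shear f_v = P/L_w = 191×10³ / 660 = 289.4 N/mm (vertical).
Torsion M = P·e = 191×10³ × 345 = 65895000 N·mm.
Critical point at (x, y) = (80, 165) from centroid. f_tx = M·y/J = 1065 N/mm; f_ty = M·x/J = 516.1 N/mm.
Resultant f_max = √[f_tx² + (f_v + f_ty)²] = √[1065² + (289.4 + 516.1)²] = 1335 N/mm.
Capacity per unit length: φr_n = 0.75 × 0.6 × 480 × (0.707 × 8) = 1222 N/mm.
1335 > 1222 → NOT adequate.

f_max ≈ 1330 N/mm; NOT adequate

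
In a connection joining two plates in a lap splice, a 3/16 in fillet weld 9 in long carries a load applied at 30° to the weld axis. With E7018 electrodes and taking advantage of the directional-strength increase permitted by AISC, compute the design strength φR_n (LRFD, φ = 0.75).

φR_n ≈ 44.2 kip

E70XX → F_EXX = 70 ksi.
t_e = 0.707 × 0.1875 = 0.1326 in; A_we = 0.1326 × 9 = 1.193 in².
Directional factor: 1.0 + 0.5 sin^1.5(30°) = 1.177.
F_nw = 0.6 × 70 × 1.177 = 49.42 ksi.
φR_n = 0.75 × 49.42 × 1.193 = 44.22 kip.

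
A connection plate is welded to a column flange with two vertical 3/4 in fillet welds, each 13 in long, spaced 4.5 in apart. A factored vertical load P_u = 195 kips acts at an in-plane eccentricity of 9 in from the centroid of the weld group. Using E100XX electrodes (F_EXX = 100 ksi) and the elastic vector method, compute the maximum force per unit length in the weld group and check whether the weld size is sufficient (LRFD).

f_max ≈ 27.6 kip/in; NOT adequate

Total weld length L_w = 26 in. Treat welds as unit-width lines.
Polar moment about centroid: J = 2[d³/12 + d(b/2)²] = 2[13³/12 + 13×2.25²] = 497.8 in³.
Direct shear f_v = P/L_w = 195 / 26 = 7.5 kip/in (vertical).
Torsion M = P·e = 195 × 9 = 1755 kip·in.
Critical point at (x, y) = (2.25, 6.5) from centroid. f_tx = M·y/J = 22.92 kip/in; f_ty = M·x/J = 7.933 kip/in.
Resultant f_max = √[f_tx² + (f_v + f_ty)²] = √[22.92² + (7.5 + 7.933)²] = 27.63 kip/in.
Capacity per unit length: φr_n = 0.75 × 0.6 × 100 × (0.707 × 0.75) = 23.86 kip/in.
27.63 > 23.86 → NOT adequate.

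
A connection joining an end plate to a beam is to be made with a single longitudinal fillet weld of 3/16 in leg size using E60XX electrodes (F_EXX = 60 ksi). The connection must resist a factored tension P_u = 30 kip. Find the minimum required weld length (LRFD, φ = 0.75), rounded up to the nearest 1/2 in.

Throat t_e = 0.707 × 0.1875 = 0.1326 in.
φr_n = 0.75 × 0.6 × 60 × 0.1326 = 3.579 kip/in.
L_req = P_u / φr_n = 30 / 3.579 = 8.382 in total.
Round up → use L = 8.5 in.

L = 8.5 in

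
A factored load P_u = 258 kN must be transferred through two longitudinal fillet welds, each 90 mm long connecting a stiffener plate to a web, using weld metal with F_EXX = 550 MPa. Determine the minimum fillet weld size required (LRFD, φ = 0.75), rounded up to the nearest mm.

Total weld length L = 180 mm.
Required throat t_e = P_u / (φ × 0.6 F_EXX × L) = 258 / (0.75 × 0.6 × 550 × 180 × 10⁻³) = 5.791 mm.
Required leg w = t_e / 0.707 = 8.191 mm → use 9 mm.

w = 9 mm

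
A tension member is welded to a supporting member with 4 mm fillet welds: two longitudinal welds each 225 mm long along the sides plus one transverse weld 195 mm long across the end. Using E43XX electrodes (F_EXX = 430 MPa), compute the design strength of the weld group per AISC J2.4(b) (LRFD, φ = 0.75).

φR_n ≈ 369 kN

t_e = 0.707 × 4 = 2.828 mm.
R_nwl = 0.6 × 430 × 2.828 × 450 × 10⁻³ = 328.3 kN (longitudinal, 2 welds).
R_nwt = 0.6 × 430 × 2.828 × 195 × 10⁻³ = 142.3 kN (transverse, base value).
(i) R_nwl + R_nwt = 470.6 kN; (ii) 0.85 R_nwl + 1.5 R_nwt = 492.5 kN.
R_n = max = 492.5 kN [governs: (ii)]; φR_n = 369.4 kN.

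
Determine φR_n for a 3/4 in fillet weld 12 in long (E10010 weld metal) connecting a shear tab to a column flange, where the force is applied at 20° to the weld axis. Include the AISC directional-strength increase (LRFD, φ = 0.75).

φR_n ≈ 315 kip

E100XX → F_EXX = 100 ksi.
t_e = 0.707 × 0.75 = 0.5302 in; A_we = 0.5302 × 12 = 6.363 in².
Directional factor: 1.0 + 0.5 sin^1.5(20°) = 1.1.
F_nw = 0.6 × 100 × 1.1 = 66 ksi.
φR_n = 0.75 × 66 × 6.363 = 315 kip.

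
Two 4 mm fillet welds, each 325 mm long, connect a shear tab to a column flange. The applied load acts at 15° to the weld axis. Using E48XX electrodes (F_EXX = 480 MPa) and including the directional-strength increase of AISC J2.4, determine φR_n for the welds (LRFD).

t_e = 0.707 × 4 = 2.828 mm; A_we = 2.828 × 650 = 1838 mm².
Directional factor: 1.0 + 0.5 sin^1.5(15°) = 1.066.
F_nw = 0.6 × 480 × 1.066 = 307 MPa.
φR_n = 0.75 × 307 × 1838 × 10⁻³ = 423.2 kN.

φR_n ≈ 423 kN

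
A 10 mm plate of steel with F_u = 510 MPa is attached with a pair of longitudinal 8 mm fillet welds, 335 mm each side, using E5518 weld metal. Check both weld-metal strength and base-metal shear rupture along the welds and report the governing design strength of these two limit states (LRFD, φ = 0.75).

E55XX → F_EXX = 550 MPa.
t_e = 0.707 × 8 = 5.656 mm; L = 670 mm.
Weld metal: φR_n = 0.75 × 0.6 × 550 × 5.656 × 670 × 10⁻³ = 937.9 kN.
Base metal (shear rupture): φR_n = 0.75 × 0.6 × 510 × 10 × 670 × 10⁻³ = 1538 kN.
Governing: weld metal.

φR_n ≈ 938 kN (weld metal governs)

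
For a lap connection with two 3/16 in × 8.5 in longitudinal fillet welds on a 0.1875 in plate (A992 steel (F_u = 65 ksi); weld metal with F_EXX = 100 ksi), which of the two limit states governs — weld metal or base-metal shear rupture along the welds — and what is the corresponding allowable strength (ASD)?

R_n/Ω ≈ 62.2 kips (base-metal shear rupture governs)

t_e = 0.707 × 0.1875 = 0.1326 in; L = 17 in.
Weld metal: R_n/Ω = (1/2.0) × 0.6 × 100 × 0.1326 × 17 = 67.61 kips.
Base metal (shear rupture): R_n/Ω = (1/2.0) × 0.6 × 65 × 0.1875 × 17 = 62.16 kips.
Governing: base-metal shear rupture.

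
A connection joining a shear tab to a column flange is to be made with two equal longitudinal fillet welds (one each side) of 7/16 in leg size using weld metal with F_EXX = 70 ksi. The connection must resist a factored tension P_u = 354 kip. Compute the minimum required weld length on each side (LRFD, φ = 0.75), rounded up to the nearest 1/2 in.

Throat t_e = 0.707 × 0.4375 = 0.3093 in.
φr_n = 0.75 × 0.6 × 70 × 0.3093 = 9.743 kip/in.
L_req = P_u / φr_n = 354 / 9.743 = 36.33 in total.
Per side: 36.33 / 2 = 18.17 in.
Round up → use L = 18.5 in on each side.

L = 18.5 in on each side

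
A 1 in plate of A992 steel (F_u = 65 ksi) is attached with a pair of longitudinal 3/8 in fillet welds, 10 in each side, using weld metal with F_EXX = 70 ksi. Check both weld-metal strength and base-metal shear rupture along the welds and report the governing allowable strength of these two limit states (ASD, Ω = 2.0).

R_n/Ω ≈ 111 kip (weld metal governs)

t_e = 0.707 × 0.375 = 0.2651 in; L = 20 in.
Weld metal: R_n/Ω = (1/2.0) × 0.6 × 70 × 0.2651 × 20 = 111.4 kip.
Base metal (shear rupture): R_n/Ω = (1/2.0) × 0.6 × 65 × 1 × 20 = 390 kip.
Governing: weld metal.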